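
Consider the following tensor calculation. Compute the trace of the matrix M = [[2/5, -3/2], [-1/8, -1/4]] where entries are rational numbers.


The trace is the sum of diagonal entries.
Diagonal: M[1,1] = 2/5, M[2,2] = -1/4
Tr(M) = 2/5 + -1/4
Computing step by step:
After adding M[1,1]: 2/5
After adding M[2,2]: 3/20
Tr(M) = 3/20

3/20


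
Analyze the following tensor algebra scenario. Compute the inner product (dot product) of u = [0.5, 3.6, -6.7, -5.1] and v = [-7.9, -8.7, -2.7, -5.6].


The inner product u . v = sum of u_i * v_i.
Term-by-term: 0.5 * -7.9, 3.6 * -8.7, -6.7 * -2.7, -5.1 * -5.6
Products: -3.95, -31.32, 18.09, 28.56
Sum = -3.95 + -31.32 + 18.09 + 28.56 = 11.38

11.38


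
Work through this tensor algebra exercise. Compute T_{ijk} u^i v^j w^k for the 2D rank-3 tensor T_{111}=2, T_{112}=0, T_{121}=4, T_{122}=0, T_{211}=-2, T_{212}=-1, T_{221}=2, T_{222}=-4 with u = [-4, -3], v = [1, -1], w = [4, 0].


S = sum over i,j,k of T_{ijk} u_i v_j w_k. Expanding all 8 terms:
T_{111}*u_1*v_1*w_1 = 2*-4*1*4 = -32  (running total: -32)
T_{112}*u_1*v_1*w_2 = 0*-4*1*0 = 0  (running total: -32)
T_{121}*u_1*v_2*w_1 = 4*-4*-1*4 = 64  (running total: 32)
T_{122}*u_1*v_2*w_2 = 0*-4*-1*0 = 0  (running total: 32)
T_{211}*u_2*v_1*w_1 = -2*-3*1*4 = 24  (running total: 56)
T_{212}*u_2*v_1*w_2 = -1*-3*1*0 = 0  (running total: 56)
T_{221}*u_2*v_2*w_1 = 2*-3*-1*4 = 24  (running total: 80)
T_{222}*u_2*v_2*w_2 = -4*-3*-1*0 = 0  (running total: 80)
S = 80

80


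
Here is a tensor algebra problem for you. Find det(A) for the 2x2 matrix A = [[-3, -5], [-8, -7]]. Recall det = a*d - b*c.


For a 2x2 matrix [[a, b], [c, d]], det = a*d - b*c.
a = -3, b = -5, c = -8, d = -7
a*d = -3 * -7 = 21
b*c = -5 * -8 = 40
det = 21 - 40 = -19

-19


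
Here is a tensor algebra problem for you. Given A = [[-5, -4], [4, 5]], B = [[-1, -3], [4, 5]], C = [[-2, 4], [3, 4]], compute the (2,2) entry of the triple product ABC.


(ABC)_{22} = sum_m (AB)_{2m} C_{m2}. First compute row 2 of AB.
(AB)_{21} = 4*-1 + 5*4 = 16
(AB)_{22} = 4*-3 + 5*5 = 13
Now contract with column 2 of C:
(AB)_{21} * C_{12} = 16 * 4 = 64
(AB)_{22} * C_{22} = 13 * 4 = 52
(ABC)_{22} = 64 + 52 = 116

116


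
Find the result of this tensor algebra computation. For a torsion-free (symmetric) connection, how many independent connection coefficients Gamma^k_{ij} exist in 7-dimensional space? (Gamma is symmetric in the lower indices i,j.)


Christoffel symbols Gamma^k_{ij} are symmetric in i,j, so there are d * d(d+1)/2 independent symbols.
d = 7
d(d+1)/2 = 7 * 8 / 2 = 28
Total = 7 * 28 = 196

196


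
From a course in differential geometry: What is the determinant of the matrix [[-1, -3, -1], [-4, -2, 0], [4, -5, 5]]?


Expanding along the first row, det(A) = a11*M_11 - a12*M_12 + a13*M_13, where M_1j is the (1,j) minor.
Minor M_11 = -2*5 - 0*-5 = -10
Minor M_12 = -4*5 - 0*4 = -20
Minor M_13 = -4*-5 - -2*4 = 28
det = -1*(-10) - -3*(-20) + -1*(28)
    = 10 - 60 + -28
    = -78

-78


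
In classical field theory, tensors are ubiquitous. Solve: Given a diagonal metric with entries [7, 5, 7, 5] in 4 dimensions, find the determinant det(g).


For a diagonal metric, the determinant is the product of diagonal entries.
Diagonal entries: 7, 5, 7, 5
det(g) = 7 * 5 * 7 * 5 = 1225

1225


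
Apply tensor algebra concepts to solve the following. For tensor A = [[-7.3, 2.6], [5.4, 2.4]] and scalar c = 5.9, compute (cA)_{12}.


Scalar multiplication: (cA)_{ij} = c * A_{ij}.
c = 5.9
A_{12} = 2.6
(cA)_{12} = 5.9 * 2.6 = 15.34

15.34


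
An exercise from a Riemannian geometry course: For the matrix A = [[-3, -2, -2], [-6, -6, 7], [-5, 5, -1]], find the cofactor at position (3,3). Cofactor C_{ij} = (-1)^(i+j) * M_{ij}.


To find cofactor C_{33}, delete row 3 and column 3.
The resulting 2x2 submatrix is: [[-3, -2], [-6, -6]]
Minor M_{33} = -3*-6 - -2*-6
  = 18 - 12 = 6
Sign = (-1)^(3+3) = (-1)^6 = 1
Cofactor C_{33} = 1 * 6 = 6

6


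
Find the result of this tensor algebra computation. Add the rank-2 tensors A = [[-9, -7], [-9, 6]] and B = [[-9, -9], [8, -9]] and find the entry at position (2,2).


Tensor addition is component-wise: (A + B)_{ij} = A_{ij} + B_{ij}.
A_{22} = 6
B_{22} = -9
(A + B)_{22} = 6 + -9 = -3

-3


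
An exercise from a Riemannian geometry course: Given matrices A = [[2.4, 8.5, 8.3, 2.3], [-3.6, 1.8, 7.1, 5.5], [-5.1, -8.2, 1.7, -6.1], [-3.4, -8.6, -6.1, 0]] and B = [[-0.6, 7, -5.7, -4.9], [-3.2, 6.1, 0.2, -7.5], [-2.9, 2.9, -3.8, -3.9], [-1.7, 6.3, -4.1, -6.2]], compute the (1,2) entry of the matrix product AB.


(AB)_{ij} = sum_k A_{ik} B_{kj}.
For i=1, j=2:
A_{11} * B_{12} = 2.4 * 7 = 16.8
A_{12} * B_{22} = 8.5 * 6.1 = 51.85
A_{13} * B_{32} = 8.3 * 2.9 = 24.07
A_{14} * B_{42} = 2.3 * 6.3 = 14.49
Sum = 16.8 + 51.85 + 24.07 + 14.49 = 107.21

107.21


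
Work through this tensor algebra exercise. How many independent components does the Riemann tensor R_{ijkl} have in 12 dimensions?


The Riemann tensor in d dimensions has d^2(d^2 - 1)/12 independent components.
d = 12, so d^2 = 144
d^2 - 1 = 143
d^2(d^2 - 1) = 144 * 143 = 20592
Divide by 12: 20592 / 12 = 1716

1716


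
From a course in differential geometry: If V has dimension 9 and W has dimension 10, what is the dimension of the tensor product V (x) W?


The dimension of a tensor product is the product of dimensions.
dim(V) = 9, dim(W) = 10
dim(V (x) W) = 9 * 10 = 90

90


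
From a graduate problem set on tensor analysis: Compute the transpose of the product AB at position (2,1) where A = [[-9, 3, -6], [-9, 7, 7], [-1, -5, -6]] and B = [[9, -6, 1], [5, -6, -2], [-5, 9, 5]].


(AB)^T_{ij} = (AB)_{ji} = sum_k A_{jk} B_{ki}.
For i=2, j=1 we need (AB)_{12}:
A_{11} * B_{12} = -9 * -6 = 54
A_{12} * B_{22} = 3 * -6 = -18
A_{13} * B_{32} = -6 * 9 = -54
Sum = 54 + -18 + -54 = -18

-18


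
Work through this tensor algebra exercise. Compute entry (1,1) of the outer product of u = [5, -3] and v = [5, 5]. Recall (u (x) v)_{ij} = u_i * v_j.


The outer product entry T_{ij} = u_i * v_j.
We need i=1, j=1.
u_1 = 5, v_1 = 5
T_{1,1} = 5 * 5 = 25

25


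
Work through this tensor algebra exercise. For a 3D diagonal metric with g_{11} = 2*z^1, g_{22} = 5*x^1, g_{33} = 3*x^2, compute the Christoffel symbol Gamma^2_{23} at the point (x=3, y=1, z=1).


For a diagonal metric, Gamma^k_{ij} = (1/2) g^{kk} (dg_{ik}/dx_j + dg_{jk}/dx_i - dg_{ij}/dx_k).
The metric is diagonal, so g_{ab} = 0 for a != b.
At the given point: g_{11} = 2, g_{22} = 15, g_{33} = 27
g^{22} = 1/15
dg_{22}/dx_3 = dg_{22}/dx_3 = 0
dg_{32}/dx_2 = 0 (off-diagonal)
dg_{23}/dx_2 = 0 (off-diagonal)
Numerator = 0 + 0 - 0 = 0
Gamma^2_{23} = 0 / (2 * 15) = 0

0


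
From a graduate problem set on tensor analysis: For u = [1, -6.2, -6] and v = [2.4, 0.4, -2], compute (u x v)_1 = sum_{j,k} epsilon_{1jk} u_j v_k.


(u x v)_1 = sum_{j,k} epsilon_{1jk} u_j v_k. Only permutations of (1,2,3) contribute; the two non-zero terms are:
eps_{123} u_2 v_3 = 1 * -6.2 * -2 = 12.4
eps_{132} u_3 v_2 = -1 * -6 * 0.4 = 2.4
(u x v)_1 = 14.8

14.8


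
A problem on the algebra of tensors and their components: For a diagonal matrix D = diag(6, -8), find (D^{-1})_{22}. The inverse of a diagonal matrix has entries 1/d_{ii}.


For a diagonal matrix, the inverse has entries (D^{-1})_{ii} = 1/d_{ii}.
The diagonal entries are: d_{11} = 6, d_{22} = -8
We need (D^{-1})_{22} = 1/d_{22} = 1/-8 = -1/8

-1/8


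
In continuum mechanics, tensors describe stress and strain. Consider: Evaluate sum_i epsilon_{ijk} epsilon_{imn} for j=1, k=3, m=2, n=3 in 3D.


Using the identity: epsilon_{ijk} epsilon_{imn} = delta_{jm} delta_{kn} - delta_{jn} delta_{km}.
delta_{12} = 0
delta_{33} = 1
delta_{13} = 0
delta_{32} = 0
Result = 0 * 1 - 0 * 0 = 0 - 0 = 0

0


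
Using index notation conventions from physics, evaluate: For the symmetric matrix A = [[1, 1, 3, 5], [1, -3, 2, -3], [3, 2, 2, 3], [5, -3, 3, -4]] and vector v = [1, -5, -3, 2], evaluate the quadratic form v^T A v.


First compute Av:
(Av)_1 = 1*1 + 1*-5 + 3*-3 + 5*2 = -3
(Av)_2 = 1*1 + -3*-5 + 2*-3 + -3*2 = 4
(Av)_3 = 3*1 + 2*-5 + 2*-3 + 3*2 = -7
(Av)_4 = 5*1 + -3*-5 + 3*-3 + -4*2 = 3
Av = [-3, 4, -7, 3]
Then v^T (Av) = 1*-3 + -5*4 + -3*-7 + 2*3
= -3 + -20 + 21 + 6 = 4

4


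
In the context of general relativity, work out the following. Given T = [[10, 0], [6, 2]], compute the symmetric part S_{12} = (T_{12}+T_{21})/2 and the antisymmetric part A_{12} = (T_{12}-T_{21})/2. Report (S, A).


T_{12} = 0
T_{21} = 6
S_{12} = (0 + 6)/2 = 6/2 = 3
A_{12} = (0 - 6)/2 = -6/2 = -3
Check: S + A = 3 + -3 = 0 = T_{12}.

(3, -3)


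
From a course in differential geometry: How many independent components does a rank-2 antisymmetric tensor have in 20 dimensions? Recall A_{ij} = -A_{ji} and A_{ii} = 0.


An antisymmetric rank-2 tensor satisfies A_{ij} = -A_{ji}, so diagonal entries are zero.
The independent components are the upper-triangular entries: C(n, 2) = n(n-1)/2.
n = 20
C(20, 2) = 20 * 19 / 2 = 380 / 2 = 190

190


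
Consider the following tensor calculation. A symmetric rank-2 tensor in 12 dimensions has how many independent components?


A symmetric rank-2 tensor in d dimensions has d(d+1)/2 independent components.
d = 12
d(d+1)/2 = 12 * 13 / 2 = 156 / 2 = 78

78


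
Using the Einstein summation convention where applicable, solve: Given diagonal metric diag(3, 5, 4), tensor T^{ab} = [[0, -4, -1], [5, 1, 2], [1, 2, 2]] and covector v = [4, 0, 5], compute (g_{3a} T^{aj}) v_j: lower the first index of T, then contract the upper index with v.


Step 1: lower the first index. For a diagonal metric, g_{ia} T^{aj} = g_{ii} T^{ij} (no sum on i).
g_{33} = 4
S_3{}^1 = 4 * T^{31} = 4 * 1 = 4
S_3{}^2 = 4 * T^{32} = 4 * 2 = 8
S_3{}^3 = 4 * T^{33} = 4 * 2 = 8
Step 2: contract S_3{}^j with v_j.
S_3{}^1 * v_1 = 4 * 4 = 16
S_3{}^2 * v_2 = 8 * 0 = 0
S_3{}^3 * v_3 = 8 * 5 = 40
Result = 16 + 0 + 40 = 56

56


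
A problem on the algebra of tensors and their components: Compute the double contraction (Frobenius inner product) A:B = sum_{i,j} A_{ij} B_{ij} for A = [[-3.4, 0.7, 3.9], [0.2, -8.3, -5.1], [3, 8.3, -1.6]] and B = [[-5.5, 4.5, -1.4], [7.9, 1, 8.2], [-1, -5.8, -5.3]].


A:B = sum over all i,j of A_{ij} * B_{ij}.
Row 1: -3.4*-5.5=18.7, 0.7*4.5=3.15, 3.9*-1.4=-5.46 => row sum = 16.39
Row 2: 0.2*7.9=1.58, -8.3*1=-8.3, -5.1*8.2=-41.82 => row sum = -48.54
Row 3: 3*-1=-3, 8.3*-5.8=-48.14, -1.6*-5.3=8.48 => row sum = -42.66
Total = 16.39 + -48.54 + -42.66 = -74.81

-74.81


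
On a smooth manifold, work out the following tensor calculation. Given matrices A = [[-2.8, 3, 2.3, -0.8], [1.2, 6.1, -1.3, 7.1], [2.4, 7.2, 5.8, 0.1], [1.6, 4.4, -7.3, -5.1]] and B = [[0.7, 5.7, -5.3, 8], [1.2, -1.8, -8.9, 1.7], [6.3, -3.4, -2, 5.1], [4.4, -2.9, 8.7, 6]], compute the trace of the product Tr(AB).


Tr(AB) = sum_i (AB)_{ii} where (AB)_{ii} = sum_k A_{ik} B_{ki}.
(AB)_{11} = -2.8*0.7 + 3*1.2 + 2.3*6.3 + -0.8*4.4 = 12.61
(AB)_{22} = 1.2*5.7 + 6.1*-1.8 + -1.3*-3.4 + 7.1*-2.9 = -20.31
(AB)_{33} = 2.4*-5.3 + 7.2*-8.9 + 5.8*-2 + 0.1*8.7 = -87.53
(AB)_{44} = 1.6*8 + 4.4*1.7 + -7.3*5.1 + -5.1*6 = -47.55
Tr(AB) = 12.61 + -20.31 + -87.53 + -47.55 = -142.78

-142.78


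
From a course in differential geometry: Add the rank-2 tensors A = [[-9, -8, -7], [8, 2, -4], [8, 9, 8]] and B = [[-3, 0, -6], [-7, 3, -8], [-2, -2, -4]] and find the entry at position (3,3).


Tensor addition is component-wise: (A + B)_{ij} = A_{ij} + B_{ij}.
A_{33} = 8
B_{33} = -4
(A + B)_{33} = 8 + -4 = 4

4


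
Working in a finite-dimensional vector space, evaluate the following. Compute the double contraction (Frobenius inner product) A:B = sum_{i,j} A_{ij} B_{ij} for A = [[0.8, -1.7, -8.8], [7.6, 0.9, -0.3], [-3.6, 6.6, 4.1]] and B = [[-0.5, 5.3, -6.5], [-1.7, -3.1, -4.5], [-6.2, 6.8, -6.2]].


A:B = sum over all i,j of A_{ij} * B_{ij}.
Row 1: 0.8*-0.5=-0.4, -1.7*5.3=-9.01, -8.8*-6.5=57.2 => row sum = 47.79
Row 2: 7.6*-1.7=-12.92, 0.9*-3.1=-2.79, -0.3*-4.5=1.35 => row sum = -14.36
Row 3: -3.6*-6.2=22.32, 6.6*6.8=44.88, 4.1*-6.2=-25.42 => row sum = 41.78
Total = 47.79 + -14.36 + 41.78 = 75.21

75.21


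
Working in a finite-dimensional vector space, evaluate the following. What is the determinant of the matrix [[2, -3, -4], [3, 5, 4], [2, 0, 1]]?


Expanding along the first row, det(A) = a11*M_11 - a12*M_12 + a13*M_13, where M_1j is the (1,j) minor.
Minor M_11 = 5*1 - 4*0 = 5
Minor M_12 = 3*1 - 4*2 = -5
Minor M_13 = 3*0 - 5*2 = -10
det = 2*(5) - -3*(-5) + -4*(-10)
    = 10 - 15 + 40
    = 35

35


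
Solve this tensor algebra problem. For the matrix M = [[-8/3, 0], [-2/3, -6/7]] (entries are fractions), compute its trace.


The trace is the sum of diagonal entries.
Diagonal: M[1,1] = -8/3, M[2,2] = -6/7
Tr(M) = -8/3 + -6/7
Computing step by step:
After adding M[1,1]: -8/3
After adding M[2,2]: -74/21
Tr(M) = -74/21

-74/21


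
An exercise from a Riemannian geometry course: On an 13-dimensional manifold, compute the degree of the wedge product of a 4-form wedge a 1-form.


The degree of a wedge product is the sum of the degrees of the individual forms.
Degrees: 4, 1
Total degree = 4 + 1 = 5

5


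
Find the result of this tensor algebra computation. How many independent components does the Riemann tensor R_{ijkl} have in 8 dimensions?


The Riemann tensor in d dimensions has d^2(d^2 - 1)/12 independent components.
d = 8, so d^2 = 64
d^2 - 1 = 63
d^2(d^2 - 1) = 64 * 63 = 4032
Divide by 12: 4032 / 12 = 336

336


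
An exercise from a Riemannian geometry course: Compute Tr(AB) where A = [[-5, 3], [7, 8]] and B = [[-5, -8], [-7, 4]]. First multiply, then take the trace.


Tr(AB) = sum_i (AB)_{ii} where (AB)_{ii} = sum_k A_{ik} B_{ki}.
(AB)_{11} = -5*-5 + 3*-7 = 4
(AB)_{22} = 7*-8 + 8*4 = -24
Tr(AB) = 4 + -24 = -20

-20


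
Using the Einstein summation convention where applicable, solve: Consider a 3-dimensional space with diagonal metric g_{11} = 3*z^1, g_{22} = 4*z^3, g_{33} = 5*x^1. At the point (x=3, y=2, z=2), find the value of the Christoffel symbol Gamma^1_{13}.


For a diagonal metric, Gamma^k_{ij} = (1/2) g^{kk} (dg_{ik}/dx_j + dg_{jk}/dx_i - dg_{ij}/dx_k).
The metric is diagonal, so g_{ab} = 0 for a != b.
At the given point: g_{11} = 6, g_{22} = 32, g_{33} = 15
g^{11} = 1/6
dg_{11}/dx_3 = dg_{11}/dx_3 = 3
dg_{31}/dx_1 = 0 (off-diagonal)
dg_{13}/dx_1 = 0 (off-diagonal)
Numerator = 3 + 0 - 0 = 3
Gamma^1_{13} = 3 / (2 * 6) = 1/4

1/4


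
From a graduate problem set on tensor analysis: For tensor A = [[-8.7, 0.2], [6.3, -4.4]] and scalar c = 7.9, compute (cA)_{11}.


Scalar multiplication: (cA)_{ij} = c * A_{ij}.
c = 7.9
A_{11} = -8.7
(cA)_{11} = 7.9 * -8.7 = -68.73

-68.73


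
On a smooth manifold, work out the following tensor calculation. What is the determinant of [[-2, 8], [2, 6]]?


For a 2x2 matrix [[a, b], [c, d]], det = a*d - b*c.
a = -2, b = 8, c = 2, d = 6
a*d = -2 * 6 = -12
b*c = 8 * 2 = 16
det = -12 - 16 = -28

-28


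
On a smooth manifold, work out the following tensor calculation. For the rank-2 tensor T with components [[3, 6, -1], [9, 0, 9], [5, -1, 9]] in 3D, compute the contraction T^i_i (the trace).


The contraction (trace) of a rank-2 tensor is the sum of its diagonal elements.
Diagonal entries: A[1,1] = 3, A[2,2] = 0, A[3,3] = 9
Tr(A) = 3 + 0 + 9 = 12

12


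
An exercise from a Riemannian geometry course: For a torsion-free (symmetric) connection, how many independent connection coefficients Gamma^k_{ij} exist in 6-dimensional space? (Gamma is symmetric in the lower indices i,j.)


Christoffel symbols Gamma^k_{ij} are symmetric in i,j, so there are d * d(d+1)/2 independent symbols.
d = 6
d(d+1)/2 = 6 * 7 / 2 = 21
Total = 6 * 21 = 126

126


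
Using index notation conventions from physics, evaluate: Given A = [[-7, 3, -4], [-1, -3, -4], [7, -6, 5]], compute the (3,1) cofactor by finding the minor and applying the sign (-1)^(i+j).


To find cofactor C_{31}, delete row 3 and column 1.
The resulting 2x2 submatrix is: [[3, -4], [-3, -4]]
Minor M_{31} = 3*-4 - -4*-3
  = -12 - 12 = -24
Sign = (-1)^(3+1) = (-1)^4 = 1
Cofactor C_{31} = 1 * -24 = -24

-24


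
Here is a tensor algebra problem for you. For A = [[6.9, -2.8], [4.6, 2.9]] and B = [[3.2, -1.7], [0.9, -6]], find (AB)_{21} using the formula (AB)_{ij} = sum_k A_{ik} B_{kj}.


(AB)_{ij} = sum_k A_{ik} B_{kj}.
For i=2, j=1:
A_{21} * B_{11} = 4.6 * 3.2 = 14.72
A_{22} * B_{21} = 2.9 * 0.9 = 2.61
Sum = 14.72 + 2.61 = 17.33

17.33


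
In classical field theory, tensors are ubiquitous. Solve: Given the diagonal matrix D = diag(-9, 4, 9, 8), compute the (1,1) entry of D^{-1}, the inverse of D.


For a diagonal matrix, the inverse has entries (D^{-1})_{ii} = 1/d_{ii}.
The diagonal entries are: d_{11} = -9, d_{22} = 4, d_{33} = 9, d_{44} = 8
We need (D^{-1})_{11} = 1/d_{11} = 1/-9 = -1/9

-1/9


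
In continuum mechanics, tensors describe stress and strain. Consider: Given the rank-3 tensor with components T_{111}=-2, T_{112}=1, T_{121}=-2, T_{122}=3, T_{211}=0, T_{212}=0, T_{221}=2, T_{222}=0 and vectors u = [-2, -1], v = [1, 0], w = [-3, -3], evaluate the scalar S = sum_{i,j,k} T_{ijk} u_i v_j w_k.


S = sum over i,j,k of T_{ijk} u_i v_j w_k. Expanding all 8 terms:
T_{111}*u_1*v_1*w_1 = -2*-2*1*-3 = -12  (running total: -12)
T_{112}*u_1*v_1*w_2 = 1*-2*1*-3 = 6  (running total: -6)
T_{121}*u_1*v_2*w_1 = -2*-2*0*-3 = 0  (running total: -6)
T_{122}*u_1*v_2*w_2 = 3*-2*0*-3 = 0  (running total: -6)
T_{211}*u_2*v_1*w_1 = 0*-1*1*-3 = 0  (running total: -6)
T_{212}*u_2*v_1*w_2 = 0*-1*1*-3 = 0  (running total: -6)
T_{221}*u_2*v_2*w_1 = 2*-1*0*-3 = 0  (running total: -6)
T_{222}*u_2*v_2*w_2 = 0*-1*0*-3 = 0  (running total: -6)
S = -6

-6


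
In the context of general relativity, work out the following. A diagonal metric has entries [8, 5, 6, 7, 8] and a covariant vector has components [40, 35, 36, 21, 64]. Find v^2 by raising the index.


To raise an index with a diagonal metric: v^i = v_i / g_{ii}.
For index 2: v_2 = 35, g_{22} = 5
v^2 = 35 / 5 = 7

7


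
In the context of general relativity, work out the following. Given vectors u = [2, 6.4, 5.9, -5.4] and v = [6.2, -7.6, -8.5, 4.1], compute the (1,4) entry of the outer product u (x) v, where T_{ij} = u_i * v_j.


The outer product entry T_{ij} = u_i * v_j.
We need i=1, j=4.
u_1 = 2, v_4 = 4.1
T_{1,4} = 2 * 4.1 = 8.2

8.2


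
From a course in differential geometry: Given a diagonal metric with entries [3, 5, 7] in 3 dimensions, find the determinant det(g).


For a diagonal metric, the determinant is the product of diagonal entries.
Diagonal entries: 3, 5, 7
det(g) = 3 * 5 * 7 = 105

105


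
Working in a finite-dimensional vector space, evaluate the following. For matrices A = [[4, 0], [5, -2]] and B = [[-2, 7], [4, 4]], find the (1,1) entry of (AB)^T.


(AB)^T_{ij} = (AB)_{ji} = sum_k A_{jk} B_{ki}.
For i=1, j=1 we need (AB)_{11}:
A_{11} * B_{11} = 4 * -2 = -8
A_{12} * B_{21} = 0 * 4 = 0
Sum = -8 + 0 = -8

-8


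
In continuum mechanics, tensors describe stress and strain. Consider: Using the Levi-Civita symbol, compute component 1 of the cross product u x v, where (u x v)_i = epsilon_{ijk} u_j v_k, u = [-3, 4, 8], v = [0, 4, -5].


(u x v)_1 = sum_{j,k} epsilon_{1jk} u_j v_k. Only permutations of (1,2,3) contribute; the two non-zero terms are:
eps_{123} u_2 v_3 = 1 * 4 * -5 = -20
eps_{132} u_3 v_2 = -1 * 8 * 4 = -32
(u x v)_1 = -52

-52


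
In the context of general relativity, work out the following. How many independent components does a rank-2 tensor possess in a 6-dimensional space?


The number of components of a rank-r tensor in d dimensions is d^r.
Here d = 6 and r = 2.
6^2 = 36

36


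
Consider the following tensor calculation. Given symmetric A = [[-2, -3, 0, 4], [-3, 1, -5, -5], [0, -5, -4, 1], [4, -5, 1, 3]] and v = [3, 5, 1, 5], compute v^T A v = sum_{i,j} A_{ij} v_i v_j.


First compute Av:
(Av)_1 = -2*3 + -3*5 + 0*1 + 4*5 = -1
(Av)_2 = -3*3 + 1*5 + -5*1 + -5*5 = -34
(Av)_3 = 0*3 + -5*5 + -4*1 + 1*5 = -24
(Av)_4 = 4*3 + -5*5 + 1*1 + 3*5 = 3
Av = [-1, -34, -24, 3]
Then v^T (Av) = 3*-1 + 5*-34 + 1*-24 + 5*3
= -3 + -170 + -24 + 15 = -182

-182


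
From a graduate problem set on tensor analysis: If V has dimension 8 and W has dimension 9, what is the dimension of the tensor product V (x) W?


The dimension of a tensor product is the product of dimensions.
dim(V) = 8, dim(W) = 9
dim(V (x) W) = 8 * 9 = 72

72


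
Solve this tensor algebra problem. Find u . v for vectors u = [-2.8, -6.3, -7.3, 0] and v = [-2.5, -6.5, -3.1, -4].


The inner product u . v = sum of u_i * v_i.
Term-by-term: -2.8 * -2.5, -6.3 * -6.5, -7.3 * -3.1, 0 * -4
Products: 7, 40.95, 22.63, 0
Sum = 7 + 40.95 + 22.63 + 0 = 70.58

70.58


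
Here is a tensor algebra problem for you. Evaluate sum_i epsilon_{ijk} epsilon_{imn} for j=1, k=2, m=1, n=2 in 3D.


Using the identity: epsilon_{ijk} epsilon_{imn} = delta_{jm} delta_{kn} - delta_{jn} delta_{km}.
delta_{11} = 1
delta_{22} = 1
delta_{12} = 0
delta_{21} = 0
Result = 1 * 1 - 0 * 0 = 1 - 0 = 1

1


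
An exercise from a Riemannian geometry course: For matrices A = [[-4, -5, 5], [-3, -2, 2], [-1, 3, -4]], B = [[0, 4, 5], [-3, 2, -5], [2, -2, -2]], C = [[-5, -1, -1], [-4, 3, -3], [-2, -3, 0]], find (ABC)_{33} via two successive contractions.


(ABC)_{33} = sum_m (AB)_{3m} C_{m3}. First compute row 3 of AB.
(AB)_{31} = -1*0 + 3*-3 + -4*2 = -17
(AB)_{32} = -1*4 + 3*2 + -4*-2 = 10
(AB)_{33} = -1*5 + 3*-5 + -4*-2 = -12
Now contract with column 3 of C:
(AB)_{31} * C_{13} = -17 * -1 = 17
(AB)_{32} * C_{23} = 10 * -3 = -30
(AB)_{33} * C_{33} = -12 * 0 = 0
(ABC)_{33} = 17 + -30 + 0 = -13

-13


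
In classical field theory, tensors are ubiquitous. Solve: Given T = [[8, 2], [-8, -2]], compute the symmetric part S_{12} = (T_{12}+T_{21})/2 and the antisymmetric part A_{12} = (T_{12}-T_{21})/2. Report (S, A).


T_{12} = 2
T_{21} = -8
S_{12} = (2 + -8)/2 = -6/2 = -3
A_{12} = (2 - -8)/2 = 10/2 = 5
Check: S + A = -3 + 5 = 2 = T_{12}.

(-3, 5)


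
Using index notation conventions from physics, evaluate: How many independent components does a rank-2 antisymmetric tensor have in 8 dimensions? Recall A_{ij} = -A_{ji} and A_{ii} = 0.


An antisymmetric rank-2 tensor satisfies A_{ij} = -A_{ji}, so diagonal entries are zero.
The independent components are the upper-triangular entries: C(n, 2) = n(n-1)/2.
n = 8
C(8, 2) = 8 * 7 / 2 = 56 / 2 = 28

28


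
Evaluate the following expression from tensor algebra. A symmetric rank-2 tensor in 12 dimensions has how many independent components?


A symmetric rank-2 tensor in d dimensions has d(d+1)/2 independent components.
d = 12
d(d+1)/2 = 12 * 13 / 2 = 156 / 2 = 78

78


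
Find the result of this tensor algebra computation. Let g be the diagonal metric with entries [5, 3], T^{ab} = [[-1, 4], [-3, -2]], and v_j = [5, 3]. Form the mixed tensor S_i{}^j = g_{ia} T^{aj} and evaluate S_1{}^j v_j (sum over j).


Step 1: lower the first index. For a diagonal metric, g_{ia} T^{aj} = g_{ii} T^{ij} (no sum on i).
g_{11} = 5
S_1{}^1 = 5 * T^{11} = 5 * -1 = -5
S_1{}^2 = 5 * T^{12} = 5 * 4 = 20
Step 2: contract S_1{}^j with v_j.
S_1{}^1 * v_1 = -5 * 5 = -25
S_1{}^2 * v_2 = 20 * 3 = 60
Result = -25 + 60 = 35

35


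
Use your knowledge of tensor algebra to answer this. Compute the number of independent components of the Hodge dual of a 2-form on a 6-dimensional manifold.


The Hodge dual of a p-form on an n-dimensional manifold is an (n-p)-form.
n = 6, p = 2, so dual degree = 6 - 2 = 4
The number of components is C(n, n-p) = C(6, 4) = 15

15


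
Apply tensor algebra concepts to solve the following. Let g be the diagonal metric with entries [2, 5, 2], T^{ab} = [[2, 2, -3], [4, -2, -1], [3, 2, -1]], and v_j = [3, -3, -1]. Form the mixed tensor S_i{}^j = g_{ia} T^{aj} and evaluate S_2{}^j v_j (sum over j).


Step 1: lower the first index. For a diagonal metric, g_{ia} T^{aj} = g_{ii} T^{ij} (no sum on i).
g_{22} = 5
S_2{}^1 = 5 * T^{21} = 5 * 4 = 20
S_2{}^2 = 5 * T^{22} = 5 * -2 = -10
S_2{}^3 = 5 * T^{23} = 5 * -1 = -5
Step 2: contract S_2{}^j with v_j.
S_2{}^1 * v_1 = 20 * 3 = 60
S_2{}^2 * v_2 = -10 * -3 = 30
S_2{}^3 * v_3 = -5 * -1 = 5
Result = 60 + 30 + 5 = 95

95


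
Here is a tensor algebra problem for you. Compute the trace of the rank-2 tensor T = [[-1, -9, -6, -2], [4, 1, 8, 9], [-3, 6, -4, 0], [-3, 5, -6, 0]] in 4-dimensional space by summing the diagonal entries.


The contraction (trace) of a rank-2 tensor is the sum of its diagonal elements.
Diagonal entries: A[1,1] = -1, A[2,2] = 1, A[3,3] = -4, A[4,4] = 0
Tr(A) = -1 + 1 + -4 + 0 = -4

-4


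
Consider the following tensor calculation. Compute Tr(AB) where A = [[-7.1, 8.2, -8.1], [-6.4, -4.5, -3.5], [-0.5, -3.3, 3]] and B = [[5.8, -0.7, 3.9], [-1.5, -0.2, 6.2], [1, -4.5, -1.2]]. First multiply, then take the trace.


Tr(AB) = sum_i (AB)_{ii} where (AB)_{ii} = sum_k A_{ik} B_{ki}.
(AB)_{11} = -7.1*5.8 + 8.2*-1.5 + -8.1*1 = -61.58
(AB)_{22} = -6.4*-0.7 + -4.5*-0.2 + -3.5*-4.5 = 21.13
(AB)_{33} = -0.5*3.9 + -3.3*6.2 + 3*-1.2 = -26.01
Tr(AB) = -61.58 + 21.13 + -26.01 = -66.46

-66.46


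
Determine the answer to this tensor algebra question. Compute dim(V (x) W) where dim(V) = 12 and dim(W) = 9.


The dimension of a tensor product is the product of dimensions.
dim(V) = 12, dim(W) = 9
dim(V (x) W) = 12 * 9 = 108

108


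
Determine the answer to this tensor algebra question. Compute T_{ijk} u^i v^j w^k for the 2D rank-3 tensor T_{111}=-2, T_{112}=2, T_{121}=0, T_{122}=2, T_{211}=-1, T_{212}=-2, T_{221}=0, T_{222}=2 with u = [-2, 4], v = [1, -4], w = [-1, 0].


S = sum over i,j,k of T_{ijk} u_i v_j w_k. Expanding all 8 terms:
T_{111}*u_1*v_1*w_1 = -2*-2*1*-1 = -4  (running total: -4)
T_{112}*u_1*v_1*w_2 = 2*-2*1*0 = 0  (running total: -4)
T_{121}*u_1*v_2*w_1 = 0*-2*-4*-1 = 0  (running total: -4)
T_{122}*u_1*v_2*w_2 = 2*-2*-4*0 = 0  (running total: -4)
T_{211}*u_2*v_1*w_1 = -1*4*1*-1 = 4  (running total: 0)
T_{212}*u_2*v_1*w_2 = -2*4*1*0 = 0  (running total: 0)
T_{221}*u_2*v_2*w_1 = 0*4*-4*-1 = 0  (running total: 0)
T_{222}*u_2*v_2*w_2 = 2*4*-4*0 = 0  (running total: 0)
S = 0

0


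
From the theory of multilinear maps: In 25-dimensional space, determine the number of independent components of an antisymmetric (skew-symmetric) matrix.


An antisymmetric rank-2 tensor satisfies A_{ij} = -A_{ji}, so diagonal entries are zero.
The independent components are the upper-triangular entries: C(n, 2) = n(n-1)/2.
n = 25
C(25, 2) = 25 * 24 / 2 = 600 / 2 = 300

300


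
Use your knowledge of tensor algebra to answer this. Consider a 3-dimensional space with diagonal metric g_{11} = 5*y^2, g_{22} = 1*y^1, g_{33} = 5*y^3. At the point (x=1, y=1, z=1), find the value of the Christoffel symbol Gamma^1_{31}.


For a diagonal metric, Gamma^k_{ij} = (1/2) g^{kk} (dg_{ik}/dx_j + dg_{jk}/dx_i - dg_{ij}/dx_k).
The metric is diagonal, so g_{ab} = 0 for a != b.
At the given point: g_{11} = 5, g_{22} = 1, g_{33} = 5
g^{11} = 1/5
dg_{31}/dx_1 = 0 (off-diagonal)
dg_{11}/dx_3 = dg_{11}/dx_3 = 0
dg_{31}/dx_1 = 0 (off-diagonal)
Numerator = 0 + 0 - 0 = 0
Gamma^1_{31} = 0 / (2 * 5) = 0

0


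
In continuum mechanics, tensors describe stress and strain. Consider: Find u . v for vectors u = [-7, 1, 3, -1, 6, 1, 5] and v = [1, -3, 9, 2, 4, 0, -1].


The inner product u . v = sum of u_i * v_i.
Term-by-term: -7 * 1, 1 * -3, 3 * 9, -1 * 2, 6 * 4, 1 * 0, 5 * -1
Products: -7, -3, 27, -2, 24, 0, -5
Sum = -7 + -3 + 27 + -2 + 24 + 0 + -5 = 34

34


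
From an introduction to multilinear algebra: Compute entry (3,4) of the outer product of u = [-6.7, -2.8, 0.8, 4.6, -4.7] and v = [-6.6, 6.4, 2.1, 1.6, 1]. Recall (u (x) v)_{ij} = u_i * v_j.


The outer product entry T_{ij} = u_i * v_j.
We need i=3, j=4.
u_3 = 0.8, v_4 = 1.6
T_{3,4} = 0.8 * 1.6 = 1.28

1.28


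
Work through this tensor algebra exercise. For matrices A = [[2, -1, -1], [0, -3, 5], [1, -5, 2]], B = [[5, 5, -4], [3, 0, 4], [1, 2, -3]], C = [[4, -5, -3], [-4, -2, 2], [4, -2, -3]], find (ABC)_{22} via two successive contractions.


(ABC)_{22} = sum_m (AB)_{2m} C_{m2}. First compute row 2 of AB.
(AB)_{21} = 0*5 + -3*3 + 5*1 = -4
(AB)_{22} = 0*5 + -3*0 + 5*2 = 10
(AB)_{23} = 0*-4 + -3*4 + 5*-3 = -27
Now contract with column 2 of C:
(AB)_{21} * C_{12} = -4 * -5 = 20
(AB)_{22} * C_{22} = 10 * -2 = -20
(AB)_{23} * C_{32} = -27 * -2 = 54
(ABC)_{22} = 20 + -20 + 54 = 54

54


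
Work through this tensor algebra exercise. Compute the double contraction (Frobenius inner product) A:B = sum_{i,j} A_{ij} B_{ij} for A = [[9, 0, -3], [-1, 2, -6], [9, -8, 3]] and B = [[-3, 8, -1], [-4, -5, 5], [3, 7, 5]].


A:B = sum over all i,j of A_{ij} * B_{ij}.
Row 1: 9*-3=-27, 0*8=0, -3*-1=3 => row sum = -24
Row 2: -1*-4=4, 2*-5=-10, -6*5=-30 => row sum = -36
Row 3: 9*3=27, -8*7=-56, 3*5=15 => row sum = -14
Total = -24 + -36 + -14 = -74

-74


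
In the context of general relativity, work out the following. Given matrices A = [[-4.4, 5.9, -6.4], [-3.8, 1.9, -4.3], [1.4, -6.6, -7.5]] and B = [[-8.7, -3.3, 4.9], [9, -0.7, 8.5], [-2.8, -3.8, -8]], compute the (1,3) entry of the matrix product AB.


(AB)_{ij} = sum_k A_{ik} B_{kj}.
For i=1, j=3:
A_{11} * B_{13} = -4.4 * 4.9 = -21.56
A_{12} * B_{23} = 5.9 * 8.5 = 50.15
A_{13} * B_{33} = -6.4 * -8 = 51.2
Sum = -21.56 + 50.15 + 51.2 = 79.79

79.79


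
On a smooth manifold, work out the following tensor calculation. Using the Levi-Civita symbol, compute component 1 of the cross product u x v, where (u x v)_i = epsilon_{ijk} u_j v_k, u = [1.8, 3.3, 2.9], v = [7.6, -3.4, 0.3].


(u x v)_1 = sum_{j,k} epsilon_{1jk} u_j v_k. Only permutations of (1,2,3) contribute; the two non-zero terms are:
eps_{123} u_2 v_3 = 1 * 3.3 * 0.3 = 0.99
eps_{132} u_3 v_2 = -1 * 2.9 * -3.4 = 9.86
(u x v)_1 = 10.85

10.85


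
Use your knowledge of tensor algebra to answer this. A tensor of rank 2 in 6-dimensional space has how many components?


The number of components of a rank-r tensor in d dimensions is d^r.
Here d = 6 and r = 2.
6^2 = 36

36


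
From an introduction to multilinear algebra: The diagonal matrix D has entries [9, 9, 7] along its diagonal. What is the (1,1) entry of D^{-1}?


For a diagonal matrix, the inverse has entries (D^{-1})_{ii} = 1/d_{ii}.
The diagonal entries are: d_{11} = 9, d_{22} = 9, d_{33} = 7
We need (D^{-1})_{11} = 1/d_{11} = 1/9 = 1/9

1/9


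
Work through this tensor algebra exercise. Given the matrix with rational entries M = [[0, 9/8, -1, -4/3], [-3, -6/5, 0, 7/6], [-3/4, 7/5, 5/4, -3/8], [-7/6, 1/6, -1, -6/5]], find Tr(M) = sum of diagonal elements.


The trace is the sum of diagonal entries.
Diagonal: M[1,1] = 0, M[2,2] = -6/5, M[3,3] = 5/4, M[4,4] = -6/5
Tr(M) = 0 + -6/5 + 5/4 + -6/5
Computing step by step:
After adding M[1,1]: 0
After adding M[2,2]: -6/5
After adding M[3,3]: 1/20
After adding M[4,4]: -23/20
Tr(M) = -23/20

-23/20


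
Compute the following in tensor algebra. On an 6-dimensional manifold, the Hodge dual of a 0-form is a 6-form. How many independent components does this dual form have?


The Hodge dual of a p-form on an n-dimensional manifold is an (n-p)-form.
n = 6, p = 0, so dual degree = 6 - 0 = 6
The number of components is C(n, n-p) = C(6, 6) = 1

1


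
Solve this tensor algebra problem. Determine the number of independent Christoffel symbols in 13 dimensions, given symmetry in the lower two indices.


Christoffel symbols Gamma^k_{ij} are symmetric in i,j, so there are d * d(d+1)/2 independent symbols.
d = 13
d(d+1)/2 = 13 * 14 / 2 = 91
Total = 13 * 91 = 1183

1183


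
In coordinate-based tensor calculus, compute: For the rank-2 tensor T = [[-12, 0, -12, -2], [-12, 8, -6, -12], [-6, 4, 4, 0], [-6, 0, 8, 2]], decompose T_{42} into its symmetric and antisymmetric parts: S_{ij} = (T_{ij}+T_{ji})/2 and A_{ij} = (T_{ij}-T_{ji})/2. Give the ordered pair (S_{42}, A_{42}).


T_{42} = 0
T_{24} = -12
S_{42} = (0 + -12)/2 = -12/2 = -6
A_{42} = (0 - -12)/2 = 12/2 = 6
Check: S + A = -6 + 6 = 0 = T_{42}.

(-6, 6)


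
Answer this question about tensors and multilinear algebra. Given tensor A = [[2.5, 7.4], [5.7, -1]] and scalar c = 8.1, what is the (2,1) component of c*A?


Scalar multiplication: (cA)_{ij} = c * A_{ij}.
c = 8.1
A_{21} = 5.7
(cA)_{21} = 8.1 * 5.7 = 46.17

46.17


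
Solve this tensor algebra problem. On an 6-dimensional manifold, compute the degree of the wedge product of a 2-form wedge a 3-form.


The degree of a wedge product is the sum of the degrees of the individual forms.
Degrees: 2, 3
Total degree = 2 + 3 = 5

5


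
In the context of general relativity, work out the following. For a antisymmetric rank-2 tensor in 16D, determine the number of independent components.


A antisymmetric rank-2 tensor in d dimensions has d(d-1)/2 independent components.
d = 16
d(d-1)/2 = 16 * 15 / 2 = 240 / 2 = 120

120


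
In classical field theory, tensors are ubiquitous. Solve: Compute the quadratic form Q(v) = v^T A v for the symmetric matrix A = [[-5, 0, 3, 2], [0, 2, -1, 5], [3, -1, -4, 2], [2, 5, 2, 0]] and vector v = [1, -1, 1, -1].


First compute Av:
(Av)_1 = -5*1 + 0*-1 + 3*1 + 2*-1 = -4
(Av)_2 = 0*1 + 2*-1 + -1*1 + 5*-1 = -8
(Av)_3 = 3*1 + -1*-1 + -4*1 + 2*-1 = -2
(Av)_4 = 2*1 + 5*-1 + 2*1 + 0*-1 = -1
Av = [-4, -8, -2, -1]
Then v^T (Av) = 1*-4 + -1*-8 + 1*-2 + -1*-1
= -4 + 8 + -2 + 1 = 3

3


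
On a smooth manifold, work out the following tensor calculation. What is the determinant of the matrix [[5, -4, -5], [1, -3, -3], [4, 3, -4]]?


Expanding along the first row, det(A) = a11*M_11 - a12*M_12 + a13*M_13, where M_1j is the (1,j) minor.
Minor M_11 = -3*-4 - -3*3 = 21
Minor M_12 = 1*-4 - -3*4 = 8
Minor M_13 = 1*3 - -3*4 = 15
det = 5*(21) - -4*(8) + -5*(15)
    = 105 - -32 + -75
    = 62

62


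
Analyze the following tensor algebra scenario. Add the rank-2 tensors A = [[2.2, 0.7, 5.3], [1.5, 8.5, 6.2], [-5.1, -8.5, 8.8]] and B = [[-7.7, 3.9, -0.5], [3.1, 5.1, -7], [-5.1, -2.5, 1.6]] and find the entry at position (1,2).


Tensor addition is component-wise: (A + B)_{ij} = A_{ij} + B_{ij}.
A_{12} = 0.7
B_{12} = 3.9
(A + B)_{12} = 0.7 + 3.9 = 4.6

4.6


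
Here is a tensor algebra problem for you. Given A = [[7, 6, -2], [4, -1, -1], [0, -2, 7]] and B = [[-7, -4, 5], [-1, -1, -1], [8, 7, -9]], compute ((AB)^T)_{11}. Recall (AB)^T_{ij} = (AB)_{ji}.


(AB)^T_{ij} = (AB)_{ji} = sum_k A_{jk} B_{ki}.
For i=1, j=1 we need (AB)_{11}:
A_{11} * B_{11} = 7 * -7 = -49
A_{12} * B_{21} = 6 * -1 = -6
A_{13} * B_{31} = -2 * 8 = -16
Sum = -49 + -6 + -16 = -71

-71


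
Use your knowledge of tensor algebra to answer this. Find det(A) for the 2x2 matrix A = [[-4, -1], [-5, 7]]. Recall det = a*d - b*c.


For a 2x2 matrix [[a, b], [c, d]], det = a*d - b*c.
a = -4, b = -1, c = -5, d = 7
a*d = -4 * 7 = -28
b*c = -1 * -5 = 5
det = -28 - 5 = -33

-33


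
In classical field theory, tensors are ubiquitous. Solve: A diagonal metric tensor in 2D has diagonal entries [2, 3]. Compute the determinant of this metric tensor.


For a diagonal metric, the determinant is the product of diagonal entries.
Diagonal entries: 2, 3
det(g) = 2 * 3 = 6

6


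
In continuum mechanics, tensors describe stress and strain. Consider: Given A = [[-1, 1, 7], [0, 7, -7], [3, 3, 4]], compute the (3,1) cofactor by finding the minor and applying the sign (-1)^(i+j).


To find cofactor C_{31}, delete row 3 and column 1.
The resulting 2x2 submatrix is: [[1, 7], [7, -7]]
Minor M_{31} = 1*-7 - 7*7
  = -7 - 49 = -56
Sign = (-1)^(3+1) = (-1)^4 = 1
Cofactor C_{31} = 1 * -56 = -56

-56


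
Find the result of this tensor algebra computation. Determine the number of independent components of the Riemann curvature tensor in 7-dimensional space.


The Riemann tensor in d dimensions has d^2(d^2 - 1)/12 independent components.
d = 7, so d^2 = 49
d^2 - 1 = 48
d^2(d^2 - 1) = 49 * 48 = 2352
Divide by 12: 2352 / 12 = 196

196


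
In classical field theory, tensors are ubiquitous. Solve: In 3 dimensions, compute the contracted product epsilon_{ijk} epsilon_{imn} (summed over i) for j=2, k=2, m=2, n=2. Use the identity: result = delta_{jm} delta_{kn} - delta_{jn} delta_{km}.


Using the identity: epsilon_{ijk} epsilon_{imn} = delta_{jm} delta_{kn} - delta_{jn} delta_{km}.
delta_{22} = 1
delta_{22} = 1
delta_{22} = 1
delta_{22} = 1
Result = 1 * 1 - 1 * 1 = 1 - 1 = 0

0


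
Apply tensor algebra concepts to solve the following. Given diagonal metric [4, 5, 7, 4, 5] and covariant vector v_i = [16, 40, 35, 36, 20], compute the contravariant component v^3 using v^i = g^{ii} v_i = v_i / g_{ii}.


To raise an index with a diagonal metric: v^i = v_i / g_{ii}.
For index 3: v_3 = 35, g_{33} = 7
v^3 = 35 / 7 = 5

5


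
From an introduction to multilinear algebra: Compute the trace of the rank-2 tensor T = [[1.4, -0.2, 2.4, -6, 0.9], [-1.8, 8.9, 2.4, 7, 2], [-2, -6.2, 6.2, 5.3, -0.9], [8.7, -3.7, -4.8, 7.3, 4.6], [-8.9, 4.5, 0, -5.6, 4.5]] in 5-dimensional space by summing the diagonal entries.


The contraction (trace) of a rank-2 tensor is the sum of its diagonal elements.
Diagonal entries: A[1,1] = 1.4, A[2,2] = 8.9, A[3,3] = 6.2, A[4,4] = 7.3, A[5,5] = 4.5
Tr(A) = 1.4 + 8.9 + 6.2 + 7.3 + 4.5 = 28.3

28.3


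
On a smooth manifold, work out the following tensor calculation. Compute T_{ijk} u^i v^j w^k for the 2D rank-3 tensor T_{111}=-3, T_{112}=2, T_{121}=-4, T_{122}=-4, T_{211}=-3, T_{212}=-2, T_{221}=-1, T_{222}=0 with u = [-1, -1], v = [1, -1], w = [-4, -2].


S = sum over i,j,k of T_{ijk} u_i v_j w_k. Expanding all 8 terms:
T_{111}*u_1*v_1*w_1 = -3*-1*1*-4 = -12  (running total: -12)
T_{112}*u_1*v_1*w_2 = 2*-1*1*-2 = 4  (running total: -8)
T_{121}*u_1*v_2*w_1 = -4*-1*-1*-4 = 16  (running total: 8)
T_{122}*u_1*v_2*w_2 = -4*-1*-1*-2 = 8  (running total: 16)
T_{211}*u_2*v_1*w_1 = -3*-1*1*-4 = -12  (running total: 4)
T_{212}*u_2*v_1*w_2 = -2*-1*1*-2 = -4  (running total: 0)
T_{221}*u_2*v_2*w_1 = -1*-1*-1*-4 = 4  (running total: 4)
T_{222}*u_2*v_2*w_2 = 0*-1*-1*-2 = 0  (running total: 4)
S = 4

4


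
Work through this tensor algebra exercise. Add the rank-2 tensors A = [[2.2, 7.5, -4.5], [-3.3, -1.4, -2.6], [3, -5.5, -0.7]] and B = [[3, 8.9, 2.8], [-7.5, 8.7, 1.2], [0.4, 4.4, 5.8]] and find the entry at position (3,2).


Tensor addition is component-wise: (A + B)_{ij} = A_{ij} + B_{ij}.
A_{32} = -5.5
B_{32} = 4.4
(A + B)_{32} = -5.5 + 4.4 = -1.1

-1.1


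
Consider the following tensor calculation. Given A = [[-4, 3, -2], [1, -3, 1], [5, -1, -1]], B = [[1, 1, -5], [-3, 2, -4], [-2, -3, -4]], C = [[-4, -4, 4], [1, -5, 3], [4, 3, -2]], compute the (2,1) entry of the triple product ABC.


(ABC)_{21} = sum_m (AB)_{2m} C_{m1}. First compute row 2 of AB.
(AB)_{21} = 1*1 + -3*-3 + 1*-2 = 8
(AB)_{22} = 1*1 + -3*2 + 1*-3 = -8
(AB)_{23} = 1*-5 + -3*-4 + 1*-4 = 3
Now contract with column 1 of C:
(AB)_{21} * C_{11} = 8 * -4 = -32
(AB)_{22} * C_{21} = -8 * 1 = -8
(AB)_{23} * C_{31} = 3 * 4 = 12
(ABC)_{21} = -32 + -8 + 12 = -28

-28


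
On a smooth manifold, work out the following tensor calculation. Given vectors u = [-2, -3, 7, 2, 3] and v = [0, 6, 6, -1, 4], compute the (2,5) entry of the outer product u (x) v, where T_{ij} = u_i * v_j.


The outer product entry T_{ij} = u_i * v_j.
We need i=2, j=5.
u_2 = -3, v_5 = 4
T_{2,5} = -3 * 4 = -12

-12


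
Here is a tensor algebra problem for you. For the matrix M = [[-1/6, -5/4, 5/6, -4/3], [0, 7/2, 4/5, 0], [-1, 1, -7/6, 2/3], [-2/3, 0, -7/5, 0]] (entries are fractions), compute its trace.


The trace is the sum of diagonal entries.
Diagonal: M[1,1] = -1/6, M[2,2] = 7/2, M[3,3] = -7/6, M[4,4] = 0
Tr(M) = -1/6 + 7/2 + -7/6 + 0
Computing step by step:
After adding M[1,1]: -1/6
After adding M[2,2]: 10/3
After adding M[3,3]: 13/6
After adding M[4,4]: 13/6
Tr(M) = 13/6

13/6


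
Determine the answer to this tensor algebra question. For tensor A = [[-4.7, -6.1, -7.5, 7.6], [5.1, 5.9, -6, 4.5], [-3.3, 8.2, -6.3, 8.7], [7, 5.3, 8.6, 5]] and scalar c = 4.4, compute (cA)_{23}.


Scalar multiplication: (cA)_{ij} = c * A_{ij}.
c = 4.4
A_{23} = -6
(cA)_{23} = 4.4 * -6 = -26.4

-26.4


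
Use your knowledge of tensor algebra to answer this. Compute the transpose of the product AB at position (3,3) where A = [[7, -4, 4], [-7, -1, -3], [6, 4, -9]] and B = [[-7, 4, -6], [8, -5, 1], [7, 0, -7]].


(AB)^T_{ij} = (AB)_{ji} = sum_k A_{jk} B_{ki}.
For i=3, j=3 we need (AB)_{33}:
A_{31} * B_{13} = 6 * -6 = -36
A_{32} * B_{23} = 4 * 1 = 4
A_{33} * B_{33} = -9 * -7 = 63
Sum = -36 + 4 + 63 = 31

31
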